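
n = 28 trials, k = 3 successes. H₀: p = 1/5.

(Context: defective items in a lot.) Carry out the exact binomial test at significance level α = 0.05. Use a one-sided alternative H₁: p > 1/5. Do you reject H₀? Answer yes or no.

Exact binomial: n=28, k=3, p₀=1/5=0.2000
P(X≥3) from Σ C(n,i)·p₀^i·(1−p₀)^(n−i)
p-value (one-sided, H₁ greater) = 0.93883
At α=0.05: p ≥ α → fail to reject H₀

reject H₀: no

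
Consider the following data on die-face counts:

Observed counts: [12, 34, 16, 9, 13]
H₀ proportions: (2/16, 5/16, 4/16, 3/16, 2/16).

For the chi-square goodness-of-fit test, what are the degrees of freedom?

df = k − 1 = 5 − 1 = 4

degrees of freedom = 4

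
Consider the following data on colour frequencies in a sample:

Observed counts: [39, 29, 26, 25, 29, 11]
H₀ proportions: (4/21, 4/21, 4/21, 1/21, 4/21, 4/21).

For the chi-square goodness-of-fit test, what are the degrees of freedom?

df = k − 1 = 6 − 1 = 5

degrees of freedom = 5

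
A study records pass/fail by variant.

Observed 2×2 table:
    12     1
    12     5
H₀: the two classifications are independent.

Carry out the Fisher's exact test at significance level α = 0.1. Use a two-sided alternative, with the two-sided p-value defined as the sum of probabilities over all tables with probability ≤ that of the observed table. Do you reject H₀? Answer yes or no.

Margins: r₁=13, r₂=17, c₁=24, c₂=6, n=30
p_obs = C(13,12)·C(17,12)/C(30,24); sum pmf over tables with pmf ≤ p_obs
p-value (two-sided) = 0.19606
At α=0.1: p ≥ α → fail to reject H₀

reject H₀: no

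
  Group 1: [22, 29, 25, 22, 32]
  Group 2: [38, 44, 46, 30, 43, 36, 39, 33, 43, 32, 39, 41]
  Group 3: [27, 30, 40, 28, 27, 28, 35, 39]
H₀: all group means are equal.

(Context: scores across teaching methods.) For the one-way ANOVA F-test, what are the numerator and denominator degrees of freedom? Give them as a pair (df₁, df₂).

k = 3 groups, N = 25 total
df = (k−1, N−k) = (3−1, 25−3) = (2, 22)

degrees of freedom = [2, 22]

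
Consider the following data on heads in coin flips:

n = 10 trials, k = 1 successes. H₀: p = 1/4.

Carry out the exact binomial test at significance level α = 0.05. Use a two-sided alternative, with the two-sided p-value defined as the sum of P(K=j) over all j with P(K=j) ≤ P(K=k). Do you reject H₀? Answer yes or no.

Exact binomial: n=10, k=1, p₀=1/4=0.2500
P(X=j) = C(n,j)·p₀^j·(1−p₀)^(n−j); p = Σ P(X=j) over j with P(X=j) ≤ P(X=1)
p-value (two-sided) = 0.46815
At α=0.05: p ≥ α → fail to reject H₀

reject H₀: no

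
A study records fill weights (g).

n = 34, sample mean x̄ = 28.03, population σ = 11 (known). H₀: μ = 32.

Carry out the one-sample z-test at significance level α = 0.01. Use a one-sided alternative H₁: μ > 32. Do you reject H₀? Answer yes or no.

reject H₀: no

SE = σ/√n = 11/√34 = 1.8865
z = (x̄−μ₀)/SE = (28.03−32)/1.8865 = -2.1044
p-value (one-sided, H₁ greater) = 0.98233
At α=0.01: p ≥ α → fail to reject H₀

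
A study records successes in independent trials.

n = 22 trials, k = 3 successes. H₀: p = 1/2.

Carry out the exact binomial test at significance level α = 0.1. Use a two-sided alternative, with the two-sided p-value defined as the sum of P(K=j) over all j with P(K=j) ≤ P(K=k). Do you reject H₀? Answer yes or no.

reject H₀: yes

Exact binomial: n=22, k=3, p₀=1/2=0.5000
P(X=j) = C(n,j)·p₀^j·(1−p₀)^(n−j); p = Σ P(X=j) over j with P(X=j) ≤ P(X=3)
p-value (two-sided) = 0.00086
At α=0.1: p < α → reject H₀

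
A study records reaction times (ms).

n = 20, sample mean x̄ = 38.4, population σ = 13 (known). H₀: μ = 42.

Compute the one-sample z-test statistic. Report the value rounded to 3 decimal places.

test statistic = -1.238

SE = σ/√n = 13/√20 = 2.9069
z = (x̄−μ₀)/SE = (38.4−42)/2.9069 = -1.2384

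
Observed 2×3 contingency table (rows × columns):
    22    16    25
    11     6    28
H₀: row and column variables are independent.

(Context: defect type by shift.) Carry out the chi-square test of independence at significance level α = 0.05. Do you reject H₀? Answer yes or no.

Row totals [63, 45], col totals [33, 22, 53], n=108
χ² = (22−19.25)²/19.25 + (16−12.83)²/12.83 + (25−30.92)²/30.92 + (11−13.75)²/13.75 + (6−9.17)²/9.17 + (28−22.08)²/22.08 = 5.5357
df = 2
p-value (upper-tail) = 0.06280
At α=0.05: p ≥ α → fail to reject H₀

reject H₀: no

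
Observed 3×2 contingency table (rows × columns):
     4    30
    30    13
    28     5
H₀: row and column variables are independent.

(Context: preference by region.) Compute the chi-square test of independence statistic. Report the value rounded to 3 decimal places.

Row totals [34, 43, 33], col totals [62, 48], n=110
χ² = (4−19.16)²/19.16 + (30−14.84)²/14.84 + (30−24.24)²/24.24 + (13−18.76)²/18.76 + (28−18.60)²/18.60 + (5−14.40)²/14.40 = 41.5244
df = 2

test statistic = 41.524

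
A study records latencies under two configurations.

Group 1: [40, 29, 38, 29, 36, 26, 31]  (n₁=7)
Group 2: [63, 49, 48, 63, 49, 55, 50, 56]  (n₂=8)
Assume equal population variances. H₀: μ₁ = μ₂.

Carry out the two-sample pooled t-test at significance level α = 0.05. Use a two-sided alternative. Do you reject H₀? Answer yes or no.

x̄₁=32.714, s₁=5.282, n₁=7
x̄₂=54.125, s₂=6.198, n₂=8
s_p² = [6·5.282² + 7·6.198²]/13 = 33.5618
SE = √(s_p²·(1/7+1/8)) = 2.9983
t = (32.714−54.125)/2.9983 = -7.1410
df = 13
p-value (two-sided) = 0.00001
At α=0.05: p < α → reject H₀

reject H₀: yes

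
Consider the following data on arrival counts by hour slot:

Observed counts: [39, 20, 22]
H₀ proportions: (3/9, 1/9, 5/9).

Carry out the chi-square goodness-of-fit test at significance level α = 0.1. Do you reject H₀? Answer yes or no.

reject H₀: yes

n = 81; E_i = n·p_i = [27.00, 9.00, 45.00]
χ² = (39−27.00)²/27.00 + (20−9.00)²/9.00 + (22−45.00)²/45.00 = 30.5333
df = 2
p-value (upper-tail) = 0.00000
At α=0.1: p < α → reject H₀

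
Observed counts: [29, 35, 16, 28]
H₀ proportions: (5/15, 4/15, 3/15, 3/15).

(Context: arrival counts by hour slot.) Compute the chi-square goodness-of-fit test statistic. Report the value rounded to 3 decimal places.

test statistic = 6.044

n = 108; E_i = n·p_i = [36.00, 28.80, 21.60, 21.60]
χ² = (29−36.00)²/36.00 + (35−28.80)²/28.80 + (16−21.60)²/21.60 + (28−21.60)²/21.60 = 6.0440
df = 3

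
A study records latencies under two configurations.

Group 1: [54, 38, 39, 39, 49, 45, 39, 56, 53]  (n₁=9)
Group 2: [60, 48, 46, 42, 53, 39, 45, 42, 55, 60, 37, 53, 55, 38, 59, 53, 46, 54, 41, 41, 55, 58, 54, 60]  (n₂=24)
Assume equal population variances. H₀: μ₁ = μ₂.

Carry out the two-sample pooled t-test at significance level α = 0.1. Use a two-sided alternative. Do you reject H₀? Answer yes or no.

x̄₁=45.778, s₁=7.362, n₁=9
x̄₂=49.750, s₂=7.697, n₂=24
s_p² = [8·7.362² + 23·7.697²]/31 = 57.9373
SE = √(s_p²·(1/9+1/24)) = 2.9752
t = (45.778−49.750)/2.9752 = -1.3351
df = 31
p-value (two-sided) = 0.19156
At α=0.1: p ≥ α → fail to reject H₀

reject H₀: no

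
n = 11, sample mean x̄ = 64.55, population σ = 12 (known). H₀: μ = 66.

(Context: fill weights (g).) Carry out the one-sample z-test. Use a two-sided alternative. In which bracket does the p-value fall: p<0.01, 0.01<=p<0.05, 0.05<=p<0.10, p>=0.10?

p-value bracket: p>=0.10

SE = σ/√n = 12/√11 = 3.6181
z = (x̄−μ₀)/SE = (64.55−66)/3.6181 = -0.4008
p-value (two-sided) = 0.68860
→ bracket: p>=0.10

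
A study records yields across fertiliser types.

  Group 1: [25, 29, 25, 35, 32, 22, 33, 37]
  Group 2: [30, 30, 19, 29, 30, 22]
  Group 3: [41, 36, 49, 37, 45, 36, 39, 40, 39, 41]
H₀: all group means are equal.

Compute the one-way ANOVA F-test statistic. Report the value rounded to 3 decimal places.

test statistic = 19.056

Group means [29.75, 26.67, 40.30], grand mean 33.375
SSB = Σnᵢ(x̄ᵢ−x̄)² = 854.692; SSW = ΣΣ(x−x̄ᵢ)² = 470.933
MSB = 854.692/2 = 427.3458; MSW = 470.933/21 = 22.4254
F = MSB/MSW = 19.0563
df = (2, 21)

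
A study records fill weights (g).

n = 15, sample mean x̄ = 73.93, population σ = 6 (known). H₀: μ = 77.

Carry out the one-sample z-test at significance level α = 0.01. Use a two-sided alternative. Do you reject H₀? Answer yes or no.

SE = σ/√n = 6/√15 = 1.5492
z = (x̄−μ₀)/SE = (73.93−77)/1.5492 = -1.9817
p-value (two-sided) = 0.04752
At α=0.01: p ≥ α → fail to reject H₀

reject H₀: no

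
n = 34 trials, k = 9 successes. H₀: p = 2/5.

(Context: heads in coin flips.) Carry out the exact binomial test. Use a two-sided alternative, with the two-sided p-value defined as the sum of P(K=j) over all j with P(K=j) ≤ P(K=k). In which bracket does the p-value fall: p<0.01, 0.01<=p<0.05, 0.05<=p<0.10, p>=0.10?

p-value bracket: p>=0.10

Exact binomial: n=34, k=9, p₀=2/5=0.4000
P(X=j) = C(n,j)·p₀^j·(1−p₀)^(n−j); p = Σ P(X=j) over j with P(X=j) ≤ P(X=9)
p-value (two-sided) = 0.11760
→ bracket: p>=0.10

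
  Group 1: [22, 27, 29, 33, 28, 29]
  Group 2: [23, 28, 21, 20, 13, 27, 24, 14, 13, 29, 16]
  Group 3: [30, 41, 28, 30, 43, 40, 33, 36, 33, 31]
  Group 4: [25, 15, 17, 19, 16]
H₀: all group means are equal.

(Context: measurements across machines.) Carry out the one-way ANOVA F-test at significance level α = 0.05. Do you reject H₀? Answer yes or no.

reject H₀: yes

Group means [28.00, 20.73, 34.50, 18.40], grand mean 26.031
SSB = Σnᵢ(x̄ᵢ−x̄)² = 1341.087; SSW = ΣΣ(x−x̄ᵢ)² = 737.882
MSB = 1341.087/3 = 447.0290; MSW = 737.882/28 = 26.3529
F = MSB/MSW = 16.9632
df = (3, 28)
p-value (upper-tail) = 0.00000
At α=0.05: p < α → reject H₀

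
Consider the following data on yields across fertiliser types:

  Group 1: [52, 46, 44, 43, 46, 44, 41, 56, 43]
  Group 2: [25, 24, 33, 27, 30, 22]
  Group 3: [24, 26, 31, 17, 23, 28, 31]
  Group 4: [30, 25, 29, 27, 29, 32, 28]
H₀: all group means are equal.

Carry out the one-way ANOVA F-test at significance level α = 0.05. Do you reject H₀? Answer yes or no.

Group means [46.11, 26.83, 25.71, 28.57], grand mean 32.966
SSB = Σnᵢ(x̄ᵢ−x̄)² = 2284.100; SSW = ΣΣ(x−x̄ᵢ)² = 446.865
MSB = 2284.100/3 = 761.3668; MSW = 446.865/25 = 17.8746
F = MSB/MSW = 42.5949
df = (3, 25)
p-value (upper-tail) = 0.00000
At α=0.05: p < α → reject H₀

reject H₀: yes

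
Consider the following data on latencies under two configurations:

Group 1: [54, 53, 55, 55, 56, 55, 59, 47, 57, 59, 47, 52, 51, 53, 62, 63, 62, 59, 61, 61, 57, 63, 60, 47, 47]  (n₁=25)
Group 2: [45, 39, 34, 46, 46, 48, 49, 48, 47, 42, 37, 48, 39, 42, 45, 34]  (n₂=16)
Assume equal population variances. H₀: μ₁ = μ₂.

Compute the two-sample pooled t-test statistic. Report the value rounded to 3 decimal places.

x̄₁=55.800, s₁=5.220, n₁=25
x̄₂=43.062, s₂=5.066, n₂=16
s_p² = [24·5.220² + 15·5.066²]/39 = 26.6394
SE = √(s_p²·(1/25+1/16)) = 1.6524
t = (55.800−43.062)/1.6524 = 7.7083
df = 39

test statistic = 7.708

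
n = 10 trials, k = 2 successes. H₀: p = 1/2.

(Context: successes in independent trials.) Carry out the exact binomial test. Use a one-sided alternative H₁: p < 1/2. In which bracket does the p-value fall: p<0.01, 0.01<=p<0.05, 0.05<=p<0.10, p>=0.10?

Exact binomial: n=10, k=2, p₀=1/2=0.5000
P(X≤2) from Σ C(n,i)·p₀^i·(1−p₀)^(n−i)
p-value (one-sided, H₁ less) = 0.05469
→ bracket: 0.05<=p<0.10

p-value bracket: 0.05<=p<0.10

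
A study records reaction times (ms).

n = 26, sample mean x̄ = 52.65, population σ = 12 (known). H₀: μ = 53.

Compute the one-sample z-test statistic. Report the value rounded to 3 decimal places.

test statistic = -0.149

SE = σ/√n = 12/√26 = 2.3534
z = (x̄−μ₀)/SE = (52.65−53)/2.3534 = -0.1487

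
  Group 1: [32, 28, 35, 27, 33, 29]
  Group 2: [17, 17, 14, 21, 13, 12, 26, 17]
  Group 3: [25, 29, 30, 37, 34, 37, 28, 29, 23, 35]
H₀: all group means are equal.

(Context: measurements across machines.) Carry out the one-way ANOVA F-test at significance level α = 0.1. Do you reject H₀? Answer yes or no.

Group means [30.67, 17.12, 30.70], grand mean 26.167
SSB = Σnᵢ(x̄ᵢ−x̄)² = 981.025; SSW = ΣΣ(x−x̄ᵢ)² = 410.308
MSB = 981.025/2 = 490.5125; MSW = 410.308/21 = 19.5385
F = MSB/MSW = 25.1049
df = (2, 21)
p-value (upper-tail) = 0.00000
At α=0.1: p < α → reject H₀

reject H₀: yes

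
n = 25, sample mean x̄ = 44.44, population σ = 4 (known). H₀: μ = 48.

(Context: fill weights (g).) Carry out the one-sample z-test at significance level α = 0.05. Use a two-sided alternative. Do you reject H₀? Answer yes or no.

SE = σ/√n = 4/√25 = 0.8000
z = (x̄−μ₀)/SE = (44.44−48)/0.8000 = -4.4500
p-value (two-sided) = 0.00001
At α=0.05: p < α → reject H₀

reject H₀: yes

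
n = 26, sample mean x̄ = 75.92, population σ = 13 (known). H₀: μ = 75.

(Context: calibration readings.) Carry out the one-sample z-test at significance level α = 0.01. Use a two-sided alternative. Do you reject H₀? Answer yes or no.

SE = σ/√n = 13/√26 = 2.5495
z = (x̄−μ₀)/SE = (75.92−75)/2.5495 = 0.3609
p-value (two-sided) = 0.71821
At α=0.01: p ≥ α → fail to reject H₀

reject H₀: no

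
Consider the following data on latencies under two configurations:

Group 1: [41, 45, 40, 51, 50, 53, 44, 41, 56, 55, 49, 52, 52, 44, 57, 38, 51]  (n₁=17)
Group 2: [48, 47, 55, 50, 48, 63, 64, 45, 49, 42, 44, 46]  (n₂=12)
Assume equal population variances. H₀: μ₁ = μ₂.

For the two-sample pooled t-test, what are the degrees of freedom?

degrees of freedom = 27

df = n₁ + n₂ − 2 = 17 + 12 − 2 = 27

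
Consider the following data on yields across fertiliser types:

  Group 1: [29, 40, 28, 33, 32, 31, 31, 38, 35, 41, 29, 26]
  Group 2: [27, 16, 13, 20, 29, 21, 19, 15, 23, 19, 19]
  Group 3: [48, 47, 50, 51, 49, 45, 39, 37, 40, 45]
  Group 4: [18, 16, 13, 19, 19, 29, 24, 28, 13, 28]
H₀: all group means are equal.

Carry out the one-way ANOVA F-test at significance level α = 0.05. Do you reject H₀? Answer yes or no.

reject H₀: yes

Group means [32.75, 20.09, 45.10, 20.70], grand mean 29.581
SSB = Σnᵢ(x̄ᵢ−x̄)² = 4308.306; SSW = ΣΣ(x−x̄ᵢ)² = 1044.159
MSB = 4308.306/3 = 1436.1020; MSW = 1044.159/39 = 26.7733
F = MSB/MSW = 53.6393
df = (3, 39)
p-value (upper-tail) = 0.00000
At α=0.05: p < α → reject H₀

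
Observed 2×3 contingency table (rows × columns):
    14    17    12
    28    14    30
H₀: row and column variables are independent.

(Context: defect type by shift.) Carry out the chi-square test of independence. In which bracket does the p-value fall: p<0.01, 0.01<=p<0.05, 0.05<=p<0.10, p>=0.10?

p-value bracket: 0.05<=p<0.10

Row totals [43, 72], col totals [42, 31, 42], n=115
χ² = (14−15.70)²/15.70 + (17−11.59)²/11.59 + (12−15.70)²/15.70 + (28−26.30)²/26.30 + (14−19.41)²/19.41 + (30−26.30)²/26.30 = 5.7221
df = 2
p-value (upper-tail) = 0.05721
→ bracket: 0.05<=p<0.10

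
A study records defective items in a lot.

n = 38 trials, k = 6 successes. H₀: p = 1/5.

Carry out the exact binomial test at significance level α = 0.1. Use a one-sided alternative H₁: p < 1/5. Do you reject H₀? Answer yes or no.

reject H₀: no

Exact binomial: n=38, k=6, p₀=1/5=0.2000
P(X≤6) from Σ C(n,i)·p₀^i·(1−p₀)^(n−i)
p-value (one-sided, H₁ less) = 0.34036
At α=0.1: p ≥ α → fail to reject H₀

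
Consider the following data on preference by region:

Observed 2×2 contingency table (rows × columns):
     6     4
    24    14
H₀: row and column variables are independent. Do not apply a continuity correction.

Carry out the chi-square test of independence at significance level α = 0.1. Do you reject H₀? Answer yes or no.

reject H₀: no

Row totals [10, 38], col totals [30, 18], n=48
χ² = (6−6.25)²/6.25 + (4−3.75)²/3.75 + (24−23.75)²/23.75 + (14−14.25)²/14.25 = 0.0337
df = 1
p-value (upper-tail) = 0.85438
At α=0.1: p ≥ α → fail to reject H₀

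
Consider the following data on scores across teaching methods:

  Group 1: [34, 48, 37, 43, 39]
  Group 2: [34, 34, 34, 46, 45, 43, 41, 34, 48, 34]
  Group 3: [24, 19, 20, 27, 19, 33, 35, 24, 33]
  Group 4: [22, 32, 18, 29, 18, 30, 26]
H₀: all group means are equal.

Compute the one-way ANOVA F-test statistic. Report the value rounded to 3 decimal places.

test statistic = 14.532

Group means [40.20, 39.30, 26.00, 25.00], grand mean 32.355
SSB = Σnᵢ(x̄ᵢ−x̄)² = 1532.197; SSW = ΣΣ(x−x̄ᵢ)² = 948.900
MSB = 1532.197/3 = 510.7323; MSW = 948.900/27 = 35.1444
F = MSB/MSW = 14.5324
df = (3, 27)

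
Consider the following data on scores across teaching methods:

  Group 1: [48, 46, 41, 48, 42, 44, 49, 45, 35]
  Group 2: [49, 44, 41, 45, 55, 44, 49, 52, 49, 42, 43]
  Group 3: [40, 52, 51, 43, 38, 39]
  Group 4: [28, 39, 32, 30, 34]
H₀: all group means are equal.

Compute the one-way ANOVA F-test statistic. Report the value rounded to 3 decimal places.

Group means [44.22, 46.64, 43.83, 32.60], grand mean 43.129
SSB = Σnᵢ(x̄ᵢ−x̄)² = 703.350; SSW = ΣΣ(x−x̄ᵢ)² = 616.134
MSB = 703.350/3 = 234.4498; MSW = 616.134/27 = 22.8198
F = MSB/MSW = 10.2740
df = (3, 27)

test statistic = 10.274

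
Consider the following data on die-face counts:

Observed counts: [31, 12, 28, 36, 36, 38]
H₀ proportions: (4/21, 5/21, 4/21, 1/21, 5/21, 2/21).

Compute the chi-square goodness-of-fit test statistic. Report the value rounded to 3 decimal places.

test statistic = 137.162

n = 181; E_i = n·p_i = [34.48, 43.10, 34.48, 8.62, 43.10, 17.24]
χ² = (31−34.48)²/34.48 + (12−43.10)²/43.10 + (28−34.48)²/34.48 + (36−8.62)²/8.62 + (36−43.10)²/43.10 + (38−17.24)²/17.24 = 137.1616
df = 5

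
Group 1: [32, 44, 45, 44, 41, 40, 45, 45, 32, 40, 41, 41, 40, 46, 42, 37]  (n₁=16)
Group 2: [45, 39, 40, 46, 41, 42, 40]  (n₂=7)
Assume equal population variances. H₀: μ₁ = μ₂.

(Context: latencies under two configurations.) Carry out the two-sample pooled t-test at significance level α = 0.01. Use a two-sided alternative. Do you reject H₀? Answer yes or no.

reject H₀: no

x̄₁=40.938, s₁=4.266, n₁=16
x̄₂=41.857, s₂=2.673, n₂=7
s_p² = [15·4.266² + 6·2.673²]/21 = 15.0378
SE = √(s_p²·(1/16+1/7)) = 1.7573
t = (40.938−41.857)/1.7573 = -0.5233
df = 21
p-value (two-sided) = 0.60623
At α=0.01: p ≥ α → fail to reject H₀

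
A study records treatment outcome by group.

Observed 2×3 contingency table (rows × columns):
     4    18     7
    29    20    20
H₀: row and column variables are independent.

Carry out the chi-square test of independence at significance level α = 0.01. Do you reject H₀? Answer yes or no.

reject H₀: yes

Row totals [29, 69], col totals [33, 38, 27], n=98
χ² = (4−9.77)²/9.77 + (18−11.24)²/11.24 + (7−7.99)²/7.99 + (29−23.23)²/23.23 + (20−26.76)²/26.76 + (20−19.01)²/19.01 = 10.7720
df = 2
p-value (upper-tail) = 0.00458
At α=0.01: p < α → reject H₀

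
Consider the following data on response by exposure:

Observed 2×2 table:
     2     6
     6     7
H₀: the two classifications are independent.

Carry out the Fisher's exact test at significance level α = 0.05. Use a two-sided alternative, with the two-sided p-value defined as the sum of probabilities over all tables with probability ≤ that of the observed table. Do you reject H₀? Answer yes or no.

reject H₀: no

Margins: r₁=8, r₂=13, c₁=8, c₂=13, n=21
p_obs = C(8,2)·C(13,6)/C(21,8); sum pmf over tables with pmf ≤ p_obs
p-value (two-sided) = 0.39986
At α=0.05: p ≥ α → fail to reject H₀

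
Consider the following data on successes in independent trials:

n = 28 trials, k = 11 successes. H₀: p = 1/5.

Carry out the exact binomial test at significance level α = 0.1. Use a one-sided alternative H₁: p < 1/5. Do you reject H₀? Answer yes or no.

Exact binomial: n=28, k=11, p₀=1/5=0.2000
P(X≤11) from Σ C(n,i)·p₀^i·(1−p₀)^(n−i)
p-value (one-sided, H₁ less) = 0.99504
At α=0.1: p ≥ α → fail to reject H₀

reject H₀: no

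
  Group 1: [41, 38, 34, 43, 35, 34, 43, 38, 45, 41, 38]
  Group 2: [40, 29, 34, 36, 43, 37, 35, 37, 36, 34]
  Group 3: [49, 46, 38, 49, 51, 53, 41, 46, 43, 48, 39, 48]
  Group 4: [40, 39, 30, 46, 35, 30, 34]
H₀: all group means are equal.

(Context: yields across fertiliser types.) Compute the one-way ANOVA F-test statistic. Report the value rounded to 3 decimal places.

test statistic = 11.320

Group means [39.09, 36.10, 45.92, 36.29], grand mean 39.900
SSB = Σnᵢ(x̄ᵢ−x̄)² = 677.446; SSW = ΣΣ(x−x̄ᵢ)² = 718.154
MSB = 677.446/3 = 225.8152; MSW = 718.154/36 = 19.9487
F = MSB/MSW = 11.3198
df = (3, 36)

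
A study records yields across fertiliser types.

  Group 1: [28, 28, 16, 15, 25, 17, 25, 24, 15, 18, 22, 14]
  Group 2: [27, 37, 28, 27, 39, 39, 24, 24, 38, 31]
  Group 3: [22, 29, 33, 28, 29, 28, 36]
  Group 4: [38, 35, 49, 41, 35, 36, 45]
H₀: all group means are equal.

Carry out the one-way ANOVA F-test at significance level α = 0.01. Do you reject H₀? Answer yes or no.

Group means [20.58, 31.40, 29.29, 39.86], grand mean 29.028
SSB = Σnᵢ(x̄ᵢ−x̄)² = 1733.370; SSW = ΣΣ(x−x̄ᵢ)² = 951.602
MSB = 1733.370/3 = 577.7899; MSW = 951.602/32 = 29.7376
F = MSB/MSW = 19.4296
df = (3, 32)
p-value (upper-tail) = 0.00000
At α=0.01: p < α → reject H₀

reject H₀: yes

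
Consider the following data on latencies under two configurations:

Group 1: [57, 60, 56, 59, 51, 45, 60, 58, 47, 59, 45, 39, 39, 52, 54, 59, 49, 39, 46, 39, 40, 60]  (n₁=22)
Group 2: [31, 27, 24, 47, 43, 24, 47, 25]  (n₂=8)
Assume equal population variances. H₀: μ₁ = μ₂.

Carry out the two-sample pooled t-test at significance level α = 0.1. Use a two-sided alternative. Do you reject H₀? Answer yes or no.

reject H₀: yes

x̄₁=50.591, s₁=8.063, n₁=22
x̄₂=33.500, s₂=10.392, n₂=8
s_p² = [21·8.063² + 7·10.392²]/28 = 75.7614
SE = √(s_p²·(1/22+1/8)) = 3.5936
t = (50.591−33.500)/3.5936 = 4.7559
df = 28
p-value (two-sided) = 0.00005
At α=0.1: p < α → reject H₀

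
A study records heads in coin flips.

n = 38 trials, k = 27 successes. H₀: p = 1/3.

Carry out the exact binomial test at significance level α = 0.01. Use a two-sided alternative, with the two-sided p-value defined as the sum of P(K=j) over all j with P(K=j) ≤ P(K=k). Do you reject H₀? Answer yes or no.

reject H₀: yes

Exact binomial: n=38, k=27, p₀=1/3=0.3333
P(X=j) = C(n,j)·p₀^j·(1−p₀)^(n−j); p = Σ P(X=j) over j with P(X=j) ≤ P(X=27)
p-value (two-sided) = 0.00000
At α=0.01: p < α → reject H₀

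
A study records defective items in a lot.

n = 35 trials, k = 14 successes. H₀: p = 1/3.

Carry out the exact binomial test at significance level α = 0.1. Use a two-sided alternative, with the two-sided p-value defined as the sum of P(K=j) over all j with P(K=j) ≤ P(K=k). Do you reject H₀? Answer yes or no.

Exact binomial: n=35, k=14, p₀=1/3=0.3333
P(X=j) = C(n,j)·p₀^j·(1−p₀)^(n−j); p = Σ P(X=j) over j with P(X=j) ≤ P(X=14)
p-value (two-sided) = 0.47329
At α=0.1: p ≥ α → fail to reject H₀

reject H₀: no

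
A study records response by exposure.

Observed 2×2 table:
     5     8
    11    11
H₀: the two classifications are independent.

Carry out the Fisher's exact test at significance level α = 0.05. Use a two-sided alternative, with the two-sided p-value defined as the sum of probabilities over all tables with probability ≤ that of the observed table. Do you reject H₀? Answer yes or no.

reject H₀: no

Margins: r₁=13, r₂=22, c₁=16, c₂=19, n=35
p_obs = C(13,5)·C(22,11)/C(35,16); sum pmf over tables with pmf ≤ p_obs
p-value (two-sided) = 0.72668
At α=0.05: p ≥ α → fail to reject H₀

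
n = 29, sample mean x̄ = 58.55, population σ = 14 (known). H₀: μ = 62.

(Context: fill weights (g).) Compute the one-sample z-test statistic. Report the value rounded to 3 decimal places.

test statistic = -1.327

SE = σ/√n = 14/√29 = 2.5997
z = (x̄−μ₀)/SE = (58.55−62)/2.5997 = -1.3271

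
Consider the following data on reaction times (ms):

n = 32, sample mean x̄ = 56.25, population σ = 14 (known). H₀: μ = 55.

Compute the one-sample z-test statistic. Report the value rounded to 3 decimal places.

test statistic = 0.505

SE = σ/√n = 14/√32 = 2.4749
z = (x̄−μ₀)/SE = (56.25−55)/2.4749 = 0.5051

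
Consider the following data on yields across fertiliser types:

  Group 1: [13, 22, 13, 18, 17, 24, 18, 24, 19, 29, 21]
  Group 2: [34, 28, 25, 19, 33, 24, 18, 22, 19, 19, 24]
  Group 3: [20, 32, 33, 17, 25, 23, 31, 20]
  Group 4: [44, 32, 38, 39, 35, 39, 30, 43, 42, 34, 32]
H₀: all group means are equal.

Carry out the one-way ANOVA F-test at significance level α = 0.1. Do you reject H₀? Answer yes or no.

reject H₀: yes

Group means [19.82, 24.09, 25.12, 37.09], grand mean 26.634
SSB = Σnᵢ(x̄ᵢ−x̄)² = 1803.183; SSW = ΣΣ(x−x̄ᵢ)² = 1044.330
MSB = 1803.183/3 = 601.0609; MSW = 1044.330/37 = 28.2251
F = MSB/MSW = 21.2952
df = (3, 37)
p-value (upper-tail) = 0.00000
At α=0.1: p < α → reject H₀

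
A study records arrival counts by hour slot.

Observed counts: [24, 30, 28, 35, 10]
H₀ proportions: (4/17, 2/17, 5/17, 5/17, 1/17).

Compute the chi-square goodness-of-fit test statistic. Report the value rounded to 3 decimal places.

n = 127; E_i = n·p_i = [29.88, 14.94, 37.35, 37.35, 7.47]
χ² = (24−29.88)²/29.88 + (30−14.94)²/14.94 + (28−37.35)²/37.35 + (35−37.35)²/37.35 + (10−7.47)²/7.47 = 19.6819
df = 4

test statistic = 19.682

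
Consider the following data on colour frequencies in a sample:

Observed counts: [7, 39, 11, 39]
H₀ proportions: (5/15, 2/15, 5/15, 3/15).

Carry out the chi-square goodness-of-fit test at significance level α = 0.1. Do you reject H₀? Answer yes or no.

n = 96; E_i = n·p_i = [32.00, 12.80, 32.00, 19.20]
χ² = (7−32.00)²/32.00 + (39−12.80)²/12.80 + (11−32.00)²/32.00 + (39−19.20)²/19.20 = 107.3594
df = 3
p-value (upper-tail) = 0.00000
At α=0.1: p < α → reject H₀

reject H₀: yes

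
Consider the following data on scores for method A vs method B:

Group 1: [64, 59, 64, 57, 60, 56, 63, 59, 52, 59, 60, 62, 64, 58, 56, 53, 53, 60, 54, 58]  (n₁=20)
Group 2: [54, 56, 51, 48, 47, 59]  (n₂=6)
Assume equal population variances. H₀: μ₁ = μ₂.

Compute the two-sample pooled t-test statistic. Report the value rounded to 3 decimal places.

test statistic = 3.273

x̄₁=58.550, s₁=3.762, n₁=20
x̄₂=52.500, s₂=4.680, n₂=6
s_p² = [19·3.762² + 5·4.680²]/24 = 15.7687
SE = √(s_p²·(1/20+1/6)) = 1.8484
t = (58.550−52.500)/1.8484 = 3.2731
df = 24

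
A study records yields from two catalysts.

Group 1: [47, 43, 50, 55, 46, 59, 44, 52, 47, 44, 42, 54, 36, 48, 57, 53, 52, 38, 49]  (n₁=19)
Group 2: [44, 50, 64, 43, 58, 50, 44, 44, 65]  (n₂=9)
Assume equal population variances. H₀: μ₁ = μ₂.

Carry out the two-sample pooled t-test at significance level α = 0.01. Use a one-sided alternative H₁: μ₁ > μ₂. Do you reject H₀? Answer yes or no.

x̄₁=48.211, s₁=6.197, n₁=19
x̄₂=51.333, s₂=8.846, n₂=9
s_p² = [18·6.197² + 8·8.846²]/26 = 50.6599
SE = √(s_p²·(1/19+1/9)) = 2.8801
t = (48.211−51.333)/2.8801 = -1.0843
df = 26
p-value (one-sided, H₁ greater) = 0.85590
At α=0.01: p ≥ α → fail to reject H₀

reject H₀: no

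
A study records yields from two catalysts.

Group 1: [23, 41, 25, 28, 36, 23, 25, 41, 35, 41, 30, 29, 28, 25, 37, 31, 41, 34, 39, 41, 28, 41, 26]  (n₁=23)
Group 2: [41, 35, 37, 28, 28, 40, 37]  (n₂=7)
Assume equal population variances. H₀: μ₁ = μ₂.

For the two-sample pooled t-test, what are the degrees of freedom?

degrees of freedom = 28

df = n₁ + n₂ − 2 = 23 + 7 − 2 = 28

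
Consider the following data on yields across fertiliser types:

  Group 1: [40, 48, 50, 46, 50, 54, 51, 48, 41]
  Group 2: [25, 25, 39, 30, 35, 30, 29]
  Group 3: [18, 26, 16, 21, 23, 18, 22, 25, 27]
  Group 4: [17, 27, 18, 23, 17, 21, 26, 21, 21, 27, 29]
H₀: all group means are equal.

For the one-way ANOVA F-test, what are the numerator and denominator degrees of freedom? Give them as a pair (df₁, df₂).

k = 4 groups, N = 36 total
df = (k−1, N−k) = (4−1, 36−4) = (3, 32)

degrees of freedom = [3, 32]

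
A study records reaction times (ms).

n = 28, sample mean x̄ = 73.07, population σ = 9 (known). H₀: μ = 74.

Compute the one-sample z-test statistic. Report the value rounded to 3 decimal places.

test statistic = -0.547

SE = σ/√n = 9/√28 = 1.7008
z = (x̄−μ₀)/SE = (73.07−74)/1.7008 = -0.5468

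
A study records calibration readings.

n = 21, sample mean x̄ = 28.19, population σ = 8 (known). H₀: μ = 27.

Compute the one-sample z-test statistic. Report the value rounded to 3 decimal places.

test statistic = 0.682

SE = σ/√n = 8/√21 = 1.7457
z = (x̄−μ₀)/SE = (28.19−27)/1.7457 = 0.6817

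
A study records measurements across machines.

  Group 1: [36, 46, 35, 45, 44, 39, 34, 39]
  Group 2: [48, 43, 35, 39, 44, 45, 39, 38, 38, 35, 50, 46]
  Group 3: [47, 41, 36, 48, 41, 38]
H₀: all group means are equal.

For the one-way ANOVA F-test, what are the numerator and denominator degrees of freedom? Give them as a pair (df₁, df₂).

k = 3 groups, N = 26 total
df = (k−1, N−k) = (3−1, 26−3) = (2, 23)

degrees of freedom = [2, 23]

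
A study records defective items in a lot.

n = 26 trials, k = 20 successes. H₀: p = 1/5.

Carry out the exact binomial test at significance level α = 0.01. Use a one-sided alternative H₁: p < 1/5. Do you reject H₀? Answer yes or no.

Exact binomial: n=26, k=20, p₀=1/5=0.2000
P(X≤20) from Σ C(n,i)·p₀^i·(1−p₀)^(n−i)
p-value (one-sided, H₁ less) = 1.00000
At α=0.01: p ≥ α → fail to reject H₀

reject H₀: no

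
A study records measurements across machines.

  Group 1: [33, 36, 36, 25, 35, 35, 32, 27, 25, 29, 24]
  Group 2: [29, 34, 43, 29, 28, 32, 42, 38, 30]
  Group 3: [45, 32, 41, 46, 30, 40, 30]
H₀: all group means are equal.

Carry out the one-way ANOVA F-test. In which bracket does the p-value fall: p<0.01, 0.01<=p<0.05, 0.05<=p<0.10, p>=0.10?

Group means [30.64, 33.89, 37.71], grand mean 33.556
SSB = Σnᵢ(x̄ᵢ−x̄)² = 215.804; SSW = ΣΣ(x−x̄ᵢ)² = 782.863
MSB = 215.804/2 = 107.9019; MSW = 782.863/24 = 32.6193
F = MSB/MSW = 3.3079
df = (2, 24)
p-value (upper-tail) = 0.05385
→ bracket: 0.05<=p<0.10

p-value bracket: 0.05<=p<0.10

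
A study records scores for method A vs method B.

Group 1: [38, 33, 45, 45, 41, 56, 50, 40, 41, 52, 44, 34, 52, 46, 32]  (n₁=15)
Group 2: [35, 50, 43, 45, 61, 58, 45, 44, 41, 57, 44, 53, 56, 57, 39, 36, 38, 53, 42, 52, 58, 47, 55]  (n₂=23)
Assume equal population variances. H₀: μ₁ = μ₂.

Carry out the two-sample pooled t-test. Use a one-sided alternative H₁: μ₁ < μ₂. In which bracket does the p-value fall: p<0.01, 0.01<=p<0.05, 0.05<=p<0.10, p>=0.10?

p-value bracket: 0.01<=p<0.05

x̄₁=43.267, s₁=7.275, n₁=15
x̄₂=48.217, s₂=7.885, n₂=23
s_p² = [14·7.275² + 22·7.885²]/36 = 58.5791
SE = √(s_p²·(1/15+1/23)) = 2.5401
t = (43.267−48.217)/2.5401 = -1.9490
df = 36
p-value (one-sided, H₁ less) = 0.02956
→ bracket: 0.01<=p<0.05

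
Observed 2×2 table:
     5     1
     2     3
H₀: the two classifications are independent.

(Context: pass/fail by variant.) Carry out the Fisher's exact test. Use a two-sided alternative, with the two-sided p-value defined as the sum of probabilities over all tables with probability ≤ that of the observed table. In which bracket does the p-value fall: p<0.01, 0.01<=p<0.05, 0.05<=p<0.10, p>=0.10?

Margins: r₁=6, r₂=5, c₁=7, c₂=4, n=11
p_obs = C(6,5)·C(5,2)/C(11,7); sum pmf over tables with pmf ≤ p_obs
p-value (two-sided) = 0.24242
→ bracket: p>=0.10

p-value bracket: p>=0.10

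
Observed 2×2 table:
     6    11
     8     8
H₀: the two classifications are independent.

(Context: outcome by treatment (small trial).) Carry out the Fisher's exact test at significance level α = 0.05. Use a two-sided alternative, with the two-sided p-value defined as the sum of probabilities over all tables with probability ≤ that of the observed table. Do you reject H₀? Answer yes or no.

reject H₀: no

Margins: r₁=17, r₂=16, c₁=14, c₂=19, n=33
p_obs = C(17,6)·C(16,8)/C(33,14); sum pmf over tables with pmf ≤ p_obs
p-value (two-sided) = 0.49053
At α=0.05: p ≥ α → fail to reject H₀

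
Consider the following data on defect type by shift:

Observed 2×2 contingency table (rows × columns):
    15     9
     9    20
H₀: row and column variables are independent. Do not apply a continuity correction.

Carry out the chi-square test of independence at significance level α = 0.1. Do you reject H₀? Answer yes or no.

reject H₀: yes

Row totals [24, 29], col totals [24, 29], n=53
χ² = (15−10.87)²/10.87 + (9−13.13)²/13.13 + (9−13.13)²/13.13 + (20−15.87)²/15.87 = 5.2474
df = 1
p-value (upper-tail) = 0.02198
At α=0.1: p < α → reject H₀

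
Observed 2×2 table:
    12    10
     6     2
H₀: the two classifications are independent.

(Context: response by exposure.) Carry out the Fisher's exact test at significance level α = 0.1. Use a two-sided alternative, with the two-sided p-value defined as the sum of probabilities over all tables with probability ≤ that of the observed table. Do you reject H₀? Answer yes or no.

reject H₀: no

Margins: r₁=22, r₂=8, c₁=18, c₂=12, n=30
p_obs = C(22,12)·C(8,6)/C(30,18); sum pmf over tables with pmf ≤ p_obs
p-value (two-sided) = 0.41915
At α=0.1: p ≥ α → fail to reject H₀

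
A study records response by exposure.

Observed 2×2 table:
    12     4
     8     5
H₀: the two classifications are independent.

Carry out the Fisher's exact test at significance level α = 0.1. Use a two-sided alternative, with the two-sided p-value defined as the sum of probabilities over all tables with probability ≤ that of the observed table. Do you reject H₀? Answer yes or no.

Margins: r₁=16, r₂=13, c₁=20, c₂=9, n=29
p_obs = C(16,12)·C(13,8)/C(29,20); sum pmf over tables with pmf ≤ p_obs
p-value (two-sided) = 0.68816
At α=0.1: p ≥ α → fail to reject H₀

reject H₀: no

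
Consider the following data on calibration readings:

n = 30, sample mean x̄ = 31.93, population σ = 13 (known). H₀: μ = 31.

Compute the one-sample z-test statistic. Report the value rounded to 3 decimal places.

SE = σ/√n = 13/√30 = 2.3735
z = (x̄−μ₀)/SE = (31.93−31)/2.3735 = 0.3918

test statistic = 0.392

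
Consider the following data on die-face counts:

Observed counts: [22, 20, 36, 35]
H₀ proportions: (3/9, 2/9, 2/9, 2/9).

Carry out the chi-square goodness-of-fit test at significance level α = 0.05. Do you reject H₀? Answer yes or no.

n = 113; E_i = n·p_i = [37.67, 25.11, 25.11, 25.11]
χ² = (22−37.67)²/37.67 + (20−25.11)²/25.11 + (36−25.11)²/25.11 + (35−25.11)²/25.11 = 16.1726
df = 3
p-value (upper-tail) = 0.00105
At α=0.05: p < α → reject H₀

reject H₀: yes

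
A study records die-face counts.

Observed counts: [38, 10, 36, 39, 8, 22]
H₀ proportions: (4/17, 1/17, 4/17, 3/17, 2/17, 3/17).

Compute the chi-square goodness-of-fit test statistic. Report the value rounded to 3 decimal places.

n = 153; E_i = n·p_i = [36.00, 9.00, 36.00, 27.00, 18.00, 27.00]
χ² = (38−36.00)²/36.00 + (10−9.00)²/9.00 + (36−36.00)²/36.00 + (39−27.00)²/27.00 + (8−18.00)²/18.00 + (22−27.00)²/27.00 = 12.0370
df = 5

test statistic = 12.037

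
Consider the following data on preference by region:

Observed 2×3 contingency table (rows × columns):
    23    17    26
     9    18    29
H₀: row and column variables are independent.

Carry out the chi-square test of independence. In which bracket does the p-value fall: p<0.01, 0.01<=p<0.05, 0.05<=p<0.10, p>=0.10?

p-value bracket: 0.05<=p<0.10

Row totals [66, 56], col totals [32, 35, 55], n=122
χ² = (23−17.31)²/17.31 + (17−18.93)²/18.93 + (26−29.75)²/29.75 + (9−14.69)²/14.69 + (18−16.07)²/16.07 + (29−25.25)²/25.25 = 5.5347
df = 2
p-value (upper-tail) = 0.06283
→ bracket: 0.05<=p<0.10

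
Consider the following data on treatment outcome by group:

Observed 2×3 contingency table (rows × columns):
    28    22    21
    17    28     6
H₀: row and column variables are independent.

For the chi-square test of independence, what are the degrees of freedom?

df = (r−1)(c−1) = (2−1)·(3−1) = 2

degrees of freedom = 2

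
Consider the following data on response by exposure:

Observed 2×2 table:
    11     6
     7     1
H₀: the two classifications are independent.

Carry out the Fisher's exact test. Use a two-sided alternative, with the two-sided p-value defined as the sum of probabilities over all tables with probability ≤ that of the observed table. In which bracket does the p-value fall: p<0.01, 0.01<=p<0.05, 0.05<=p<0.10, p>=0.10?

p-value bracket: p>=0.10

Margins: r₁=17, r₂=8, c₁=18, c₂=7, n=25
p_obs = C(17,11)·C(8,7)/C(25,18); sum pmf over tables with pmf ≤ p_obs
p-value (two-sided) = 0.36230
→ bracket: p>=0.10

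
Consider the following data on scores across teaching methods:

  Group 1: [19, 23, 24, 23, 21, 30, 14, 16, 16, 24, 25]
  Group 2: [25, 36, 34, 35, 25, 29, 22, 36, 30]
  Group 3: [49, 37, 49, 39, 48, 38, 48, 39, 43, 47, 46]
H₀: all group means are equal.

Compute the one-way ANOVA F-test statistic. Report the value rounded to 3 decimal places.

Group means [21.36, 30.22, 43.91], grand mean 31.935
SSB = Σnᵢ(x̄ᵢ−x̄)² = 2832.861; SSW = ΣΣ(x−x̄ᵢ)² = 683.010
MSB = 2832.861/2 = 1416.4304; MSW = 683.010/28 = 24.3932
F = MSB/MSW = 58.0666
df = (2, 28)

test statistic = 58.067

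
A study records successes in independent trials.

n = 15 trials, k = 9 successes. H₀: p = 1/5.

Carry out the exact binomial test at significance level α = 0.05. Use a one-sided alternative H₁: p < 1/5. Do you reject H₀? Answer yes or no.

Exact binomial: n=15, k=9, p₀=1/5=0.2000
P(X≤9) from Σ C(n,i)·p₀^i·(1−p₀)^(n−i)
p-value (one-sided, H₁ less) = 0.99989
At α=0.05: p ≥ α → fail to reject H₀

reject H₀: no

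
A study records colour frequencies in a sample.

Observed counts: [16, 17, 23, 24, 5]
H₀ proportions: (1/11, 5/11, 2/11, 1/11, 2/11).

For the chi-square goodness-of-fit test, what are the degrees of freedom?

df = k − 1 = 5 − 1 = 4

degrees of freedom = 4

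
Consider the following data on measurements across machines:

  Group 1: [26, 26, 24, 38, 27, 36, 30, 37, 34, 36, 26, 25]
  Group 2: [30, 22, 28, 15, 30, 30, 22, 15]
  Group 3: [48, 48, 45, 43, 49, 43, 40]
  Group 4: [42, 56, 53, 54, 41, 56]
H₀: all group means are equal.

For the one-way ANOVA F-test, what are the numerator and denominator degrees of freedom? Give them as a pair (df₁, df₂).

k = 4 groups, N = 33 total
df = (k−1, N−k) = (4−1, 33−4) = (3, 29)

degrees of freedom = [3, 29]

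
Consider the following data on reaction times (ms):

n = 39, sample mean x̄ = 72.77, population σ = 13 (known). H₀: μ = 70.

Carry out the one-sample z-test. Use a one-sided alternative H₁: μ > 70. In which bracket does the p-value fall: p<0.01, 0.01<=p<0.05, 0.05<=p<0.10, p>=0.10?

p-value bracket: 0.05<=p<0.10

SE = σ/√n = 13/√39 = 2.0817
z = (x̄−μ₀)/SE = (72.77−70)/2.0817 = 1.3307
p-value (one-sided, H₁ greater) = 0.09165
→ bracket: 0.05<=p<0.10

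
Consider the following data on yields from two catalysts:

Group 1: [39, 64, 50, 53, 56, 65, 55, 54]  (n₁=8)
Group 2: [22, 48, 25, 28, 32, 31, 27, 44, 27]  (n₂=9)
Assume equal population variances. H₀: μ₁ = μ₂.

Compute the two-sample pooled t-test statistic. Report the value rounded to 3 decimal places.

test statistic = 5.564

x̄₁=54.500, s₁=8.159, n₁=8
x̄₂=31.556, s₂=8.762, n₂=9
s_p² = [7·8.159² + 8·8.762²]/15 = 72.0148
SE = √(s_p²·(1/8+1/9)) = 4.1235
t = (54.500−31.556)/4.1235 = 5.5643
df = 15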